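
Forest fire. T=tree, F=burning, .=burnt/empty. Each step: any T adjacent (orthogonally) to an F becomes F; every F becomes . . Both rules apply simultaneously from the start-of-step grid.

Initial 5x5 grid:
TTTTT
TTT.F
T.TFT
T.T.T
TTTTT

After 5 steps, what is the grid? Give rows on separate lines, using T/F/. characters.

Step 1: 3 trees catch fire, 2 burn out
  TTTTF
  TTT..
  T.F.F
  T.T.T
  TTTTT
Step 2: 4 trees catch fire, 3 burn out
  TTTF.
  TTF..
  T....
  T.F.F
  TTTTT
Step 3: 4 trees catch fire, 4 burn out
  TTF..
  TF...
  T....
  T....
  TTFTF
Step 4: 4 trees catch fire, 4 burn out
  TF...
  F....
  T....
  T....
  TF.F.
Step 5: 3 trees catch fire, 4 burn out
  F....
  .....
  F....
  T....
  F....

F....
.....
F....
T....
F....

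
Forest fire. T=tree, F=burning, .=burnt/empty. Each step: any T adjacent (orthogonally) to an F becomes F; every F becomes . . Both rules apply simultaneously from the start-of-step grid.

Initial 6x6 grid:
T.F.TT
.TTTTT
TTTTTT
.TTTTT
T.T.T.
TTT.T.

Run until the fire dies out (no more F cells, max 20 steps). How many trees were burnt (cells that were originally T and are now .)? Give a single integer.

Answer: 25

Derivation:
Step 1: +1 fires, +1 burnt (F count now 1)
Step 2: +3 fires, +1 burnt (F count now 3)
Step 3: +4 fires, +3 burnt (F count now 4)
Step 4: +7 fires, +4 burnt (F count now 7)
Step 5: +4 fires, +7 burnt (F count now 4)
Step 6: +3 fires, +4 burnt (F count now 3)
Step 7: +2 fires, +3 burnt (F count now 2)
Step 8: +1 fires, +2 burnt (F count now 1)
Step 9: +0 fires, +1 burnt (F count now 0)
Fire out after step 9
Initially T: 26, now '.': 35
Total burnt (originally-T cells now '.'): 25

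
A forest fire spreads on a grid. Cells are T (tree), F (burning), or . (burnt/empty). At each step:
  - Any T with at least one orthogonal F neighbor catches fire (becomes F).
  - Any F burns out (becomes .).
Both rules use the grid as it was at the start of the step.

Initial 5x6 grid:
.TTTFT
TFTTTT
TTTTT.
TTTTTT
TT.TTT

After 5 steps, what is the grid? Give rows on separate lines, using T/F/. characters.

Step 1: 7 trees catch fire, 2 burn out
  .FTF.F
  F.FTFT
  TFTTT.
  TTTTTT
  TT.TTT
Step 2: 7 trees catch fire, 7 burn out
  ..F...
  ...F.F
  F.FTF.
  TFTTTT
  TT.TTT
Step 3: 5 trees catch fire, 7 burn out
  ......
  ......
  ...F..
  F.FTFT
  TF.TTT
Step 4: 4 trees catch fire, 5 burn out
  ......
  ......
  ......
  ...F.F
  F..TFT
Step 5: 2 trees catch fire, 4 burn out
  ......
  ......
  ......
  ......
  ...F.F

......
......
......
......
...F.F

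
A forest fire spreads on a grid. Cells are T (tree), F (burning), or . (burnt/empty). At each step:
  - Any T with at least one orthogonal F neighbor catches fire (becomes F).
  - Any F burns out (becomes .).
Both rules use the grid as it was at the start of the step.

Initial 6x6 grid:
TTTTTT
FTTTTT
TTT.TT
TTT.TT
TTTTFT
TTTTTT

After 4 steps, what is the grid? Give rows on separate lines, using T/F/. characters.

Step 1: 7 trees catch fire, 2 burn out
  FTTTTT
  .FTTTT
  FTT.TT
  TTT.FT
  TTTF.F
  TTTTFT
Step 2: 9 trees catch fire, 7 burn out
  .FTTTT
  ..FTTT
  .FT.FT
  FTT..F
  TTF...
  TTTF.F
Step 3: 10 trees catch fire, 9 burn out
  ..FTTT
  ...FFT
  ..F..F
  .FF...
  FF....
  TTF...
Step 4: 5 trees catch fire, 10 burn out
  ...FFT
  .....F
  ......
  ......
  ......
  FF....

...FFT
.....F
......
......
......
FF....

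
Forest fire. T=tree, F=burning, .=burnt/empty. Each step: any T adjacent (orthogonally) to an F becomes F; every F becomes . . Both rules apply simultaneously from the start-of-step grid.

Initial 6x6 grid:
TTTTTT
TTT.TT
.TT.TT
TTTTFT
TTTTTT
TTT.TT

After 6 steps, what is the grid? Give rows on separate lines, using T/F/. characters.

Step 1: 4 trees catch fire, 1 burn out
  TTTTTT
  TTT.TT
  .TT.FT
  TTTF.F
  TTTTFT
  TTT.TT
Step 2: 6 trees catch fire, 4 burn out
  TTTTTT
  TTT.FT
  .TT..F
  TTF...
  TTTF.F
  TTT.FT
Step 3: 6 trees catch fire, 6 burn out
  TTTTFT
  TTT..F
  .TF...
  TF....
  TTF...
  TTT..F
Step 4: 7 trees catch fire, 6 burn out
  TTTF.F
  TTF...
  .F....
  F.....
  TF....
  TTF...
Step 5: 4 trees catch fire, 7 burn out
  TTF...
  TF....
  ......
  ......
  F.....
  TF....
Step 6: 3 trees catch fire, 4 burn out
  TF....
  F.....
  ......
  ......
  ......
  F.....

TF....
F.....
......
......
......
F.....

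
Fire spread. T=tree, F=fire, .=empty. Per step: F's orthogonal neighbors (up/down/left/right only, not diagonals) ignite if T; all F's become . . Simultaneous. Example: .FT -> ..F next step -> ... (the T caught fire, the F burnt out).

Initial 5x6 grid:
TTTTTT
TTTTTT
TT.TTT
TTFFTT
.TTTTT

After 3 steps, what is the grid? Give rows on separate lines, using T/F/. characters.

Step 1: 5 trees catch fire, 2 burn out
  TTTTTT
  TTTTTT
  TT.FTT
  TF..FT
  .TFFTT
Step 2: 7 trees catch fire, 5 burn out
  TTTTTT
  TTTFTT
  TF..FT
  F....F
  .F..FT
Step 3: 7 trees catch fire, 7 burn out
  TTTFTT
  TFF.FT
  F....F
  ......
  .....F

TTTFTT
TFF.FT
F....F
......
.....F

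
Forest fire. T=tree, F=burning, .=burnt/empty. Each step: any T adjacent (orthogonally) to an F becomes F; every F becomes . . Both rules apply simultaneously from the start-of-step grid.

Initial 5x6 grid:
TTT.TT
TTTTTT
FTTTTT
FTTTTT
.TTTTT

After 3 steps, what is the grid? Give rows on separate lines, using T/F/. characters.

Step 1: 3 trees catch fire, 2 burn out
  TTT.TT
  FTTTTT
  .FTTTT
  .FTTTT
  .TTTTT
Step 2: 5 trees catch fire, 3 burn out
  FTT.TT
  .FTTTT
  ..FTTT
  ..FTTT
  .FTTTT
Step 3: 5 trees catch fire, 5 burn out
  .FT.TT
  ..FTTT
  ...FTT
  ...FTT
  ..FTTT

.FT.TT
..FTTT
...FTT
...FTT
..FTTT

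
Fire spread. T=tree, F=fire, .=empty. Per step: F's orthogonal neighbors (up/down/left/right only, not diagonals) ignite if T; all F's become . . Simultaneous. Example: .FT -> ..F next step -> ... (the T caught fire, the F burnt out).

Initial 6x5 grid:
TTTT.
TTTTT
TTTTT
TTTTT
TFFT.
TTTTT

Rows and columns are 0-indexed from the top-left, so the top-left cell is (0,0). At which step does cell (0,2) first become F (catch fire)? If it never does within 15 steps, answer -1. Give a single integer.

Step 1: cell (0,2)='T' (+6 fires, +2 burnt)
Step 2: cell (0,2)='T' (+6 fires, +6 burnt)
Step 3: cell (0,2)='T' (+6 fires, +6 burnt)
Step 4: cell (0,2)='F' (+5 fires, +6 burnt)
  -> target ignites at step 4
Step 5: cell (0,2)='.' (+3 fires, +5 burnt)
Step 6: cell (0,2)='.' (+0 fires, +3 burnt)
  fire out at step 6

4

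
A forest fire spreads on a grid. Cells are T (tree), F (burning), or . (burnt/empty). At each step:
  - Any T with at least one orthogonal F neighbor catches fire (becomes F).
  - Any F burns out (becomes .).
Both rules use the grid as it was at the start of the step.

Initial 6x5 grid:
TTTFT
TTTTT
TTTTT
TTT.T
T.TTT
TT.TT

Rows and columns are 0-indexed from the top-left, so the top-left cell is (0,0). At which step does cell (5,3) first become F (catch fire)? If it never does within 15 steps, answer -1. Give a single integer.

Step 1: cell (5,3)='T' (+3 fires, +1 burnt)
Step 2: cell (5,3)='T' (+4 fires, +3 burnt)
Step 3: cell (5,3)='T' (+4 fires, +4 burnt)
Step 4: cell (5,3)='T' (+4 fires, +4 burnt)
Step 5: cell (5,3)='T' (+4 fires, +4 burnt)
Step 6: cell (5,3)='T' (+3 fires, +4 burnt)
Step 7: cell (5,3)='F' (+2 fires, +3 burnt)
  -> target ignites at step 7
Step 8: cell (5,3)='.' (+1 fires, +2 burnt)
Step 9: cell (5,3)='.' (+1 fires, +1 burnt)
Step 10: cell (5,3)='.' (+0 fires, +1 burnt)
  fire out at step 10

7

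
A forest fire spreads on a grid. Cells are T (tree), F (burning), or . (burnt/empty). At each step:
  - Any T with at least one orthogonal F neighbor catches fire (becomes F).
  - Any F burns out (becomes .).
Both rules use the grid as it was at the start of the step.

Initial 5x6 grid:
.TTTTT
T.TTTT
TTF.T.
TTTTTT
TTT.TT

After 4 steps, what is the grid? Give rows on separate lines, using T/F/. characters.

Step 1: 3 trees catch fire, 1 burn out
  .TTTTT
  T.FTTT
  TF..T.
  TTFTTT
  TTT.TT
Step 2: 6 trees catch fire, 3 burn out
  .TFTTT
  T..FTT
  F...T.
  TF.FTT
  TTF.TT
Step 3: 7 trees catch fire, 6 burn out
  .F.FTT
  F...FT
  ....T.
  F...FT
  TF..TT
Step 4: 6 trees catch fire, 7 burn out
  ....FT
  .....F
  ....F.
  .....F
  F...FT

....FT
.....F
....F.
.....F
F...FT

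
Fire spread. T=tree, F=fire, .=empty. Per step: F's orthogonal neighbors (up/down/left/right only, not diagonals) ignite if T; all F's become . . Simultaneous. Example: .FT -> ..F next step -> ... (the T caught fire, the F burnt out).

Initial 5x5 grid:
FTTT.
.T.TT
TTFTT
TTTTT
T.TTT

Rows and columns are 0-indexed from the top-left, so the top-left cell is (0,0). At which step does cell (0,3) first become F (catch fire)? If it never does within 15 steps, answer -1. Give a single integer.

Step 1: cell (0,3)='T' (+4 fires, +2 burnt)
Step 2: cell (0,3)='T' (+8 fires, +4 burnt)
Step 3: cell (0,3)='F' (+5 fires, +8 burnt)
  -> target ignites at step 3
Step 4: cell (0,3)='.' (+2 fires, +5 burnt)
Step 5: cell (0,3)='.' (+0 fires, +2 burnt)
  fire out at step 5

3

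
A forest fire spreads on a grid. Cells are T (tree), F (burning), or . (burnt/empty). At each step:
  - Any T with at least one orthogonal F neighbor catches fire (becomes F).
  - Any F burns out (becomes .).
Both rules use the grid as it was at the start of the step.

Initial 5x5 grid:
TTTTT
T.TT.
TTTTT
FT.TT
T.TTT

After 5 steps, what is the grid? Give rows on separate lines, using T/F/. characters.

Step 1: 3 trees catch fire, 1 burn out
  TTTTT
  T.TT.
  FTTTT
  .F.TT
  F.TTT
Step 2: 2 trees catch fire, 3 burn out
  TTTTT
  F.TT.
  .FTTT
  ...TT
  ..TTT
Step 3: 2 trees catch fire, 2 burn out
  FTTTT
  ..TT.
  ..FTT
  ...TT
  ..TTT
Step 4: 3 trees catch fire, 2 burn out
  .FTTT
  ..FT.
  ...FT
  ...TT
  ..TTT
Step 5: 4 trees catch fire, 3 burn out
  ..FTT
  ...F.
  ....F
  ...FT
  ..TTT

..FTT
...F.
....F
...FT
..TTT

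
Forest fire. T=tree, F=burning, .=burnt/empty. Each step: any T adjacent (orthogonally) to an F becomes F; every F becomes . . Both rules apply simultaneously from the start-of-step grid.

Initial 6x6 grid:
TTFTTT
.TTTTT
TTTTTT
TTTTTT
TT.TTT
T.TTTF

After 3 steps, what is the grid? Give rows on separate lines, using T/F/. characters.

Step 1: 5 trees catch fire, 2 burn out
  TF.FTT
  .TFTTT
  TTTTTT
  TTTTTT
  TT.TTF
  T.TTF.
Step 2: 8 trees catch fire, 5 burn out
  F...FT
  .F.FTT
  TTFTTT
  TTTTTF
  TT.TF.
  T.TF..
Step 3: 9 trees catch fire, 8 burn out
  .....F
  ....FT
  TF.FTF
  TTFTF.
  TT.F..
  T.F...

.....F
....FT
TF.FTF
TTFTF.
TT.F..
T.F...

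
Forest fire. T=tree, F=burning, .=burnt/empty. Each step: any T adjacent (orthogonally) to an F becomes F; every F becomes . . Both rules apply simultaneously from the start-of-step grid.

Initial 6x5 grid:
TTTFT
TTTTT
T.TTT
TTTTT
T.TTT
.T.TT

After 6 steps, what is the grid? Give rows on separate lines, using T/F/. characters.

Step 1: 3 trees catch fire, 1 burn out
  TTF.F
  TTTFT
  T.TTT
  TTTTT
  T.TTT
  .T.TT
Step 2: 4 trees catch fire, 3 burn out
  TF...
  TTF.F
  T.TFT
  TTTTT
  T.TTT
  .T.TT
Step 3: 5 trees catch fire, 4 burn out
  F....
  TF...
  T.F.F
  TTTFT
  T.TTT
  .T.TT
Step 4: 4 trees catch fire, 5 burn out
  .....
  F....
  T....
  TTF.F
  T.TFT
  .T.TT
Step 5: 5 trees catch fire, 4 burn out
  .....
  .....
  F....
  TF...
  T.F.F
  .T.FT
Step 6: 2 trees catch fire, 5 burn out
  .....
  .....
  .....
  F....
  T....
  .T..F

.....
.....
.....
F....
T....
.T..F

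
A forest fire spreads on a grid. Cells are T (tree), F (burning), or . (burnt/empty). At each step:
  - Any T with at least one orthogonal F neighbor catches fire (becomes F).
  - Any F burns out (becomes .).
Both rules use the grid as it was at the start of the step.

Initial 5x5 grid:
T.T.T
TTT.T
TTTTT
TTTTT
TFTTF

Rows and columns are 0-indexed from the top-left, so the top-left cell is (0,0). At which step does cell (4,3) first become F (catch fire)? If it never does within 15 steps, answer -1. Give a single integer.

Step 1: cell (4,3)='F' (+5 fires, +2 burnt)
  -> target ignites at step 1
Step 2: cell (4,3)='.' (+5 fires, +5 burnt)
Step 3: cell (4,3)='.' (+5 fires, +5 burnt)
Step 4: cell (4,3)='.' (+3 fires, +5 burnt)
Step 5: cell (4,3)='.' (+2 fires, +3 burnt)
Step 6: cell (4,3)='.' (+0 fires, +2 burnt)
  fire out at step 6

1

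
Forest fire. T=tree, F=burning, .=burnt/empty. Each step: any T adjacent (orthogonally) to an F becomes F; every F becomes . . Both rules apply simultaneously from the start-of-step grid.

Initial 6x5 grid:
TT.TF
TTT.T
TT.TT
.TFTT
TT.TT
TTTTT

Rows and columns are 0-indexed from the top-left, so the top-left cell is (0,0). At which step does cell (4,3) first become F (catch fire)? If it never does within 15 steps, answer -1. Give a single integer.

Step 1: cell (4,3)='T' (+4 fires, +2 burnt)
Step 2: cell (4,3)='F' (+6 fires, +4 burnt)
  -> target ignites at step 2
Step 3: cell (4,3)='.' (+6 fires, +6 burnt)
Step 4: cell (4,3)='.' (+6 fires, +6 burnt)
Step 5: cell (4,3)='.' (+1 fires, +6 burnt)
Step 6: cell (4,3)='.' (+0 fires, +1 burnt)
  fire out at step 6

2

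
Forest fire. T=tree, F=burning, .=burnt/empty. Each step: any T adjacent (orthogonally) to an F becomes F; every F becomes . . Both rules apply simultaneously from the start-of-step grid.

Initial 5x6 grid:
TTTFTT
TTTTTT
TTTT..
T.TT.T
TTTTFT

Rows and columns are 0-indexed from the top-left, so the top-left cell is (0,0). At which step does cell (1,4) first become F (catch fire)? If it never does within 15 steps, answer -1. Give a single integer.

Step 1: cell (1,4)='T' (+5 fires, +2 burnt)
Step 2: cell (1,4)='F' (+8 fires, +5 burnt)
  -> target ignites at step 2
Step 3: cell (1,4)='.' (+6 fires, +8 burnt)
Step 4: cell (1,4)='.' (+3 fires, +6 burnt)
Step 5: cell (1,4)='.' (+2 fires, +3 burnt)
Step 6: cell (1,4)='.' (+0 fires, +2 burnt)
  fire out at step 6

2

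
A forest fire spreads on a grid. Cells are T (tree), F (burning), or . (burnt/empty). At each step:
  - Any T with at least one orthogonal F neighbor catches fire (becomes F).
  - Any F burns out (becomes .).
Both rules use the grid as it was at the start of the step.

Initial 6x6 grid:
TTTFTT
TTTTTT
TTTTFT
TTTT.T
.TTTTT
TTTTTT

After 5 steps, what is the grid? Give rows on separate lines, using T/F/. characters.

Step 1: 6 trees catch fire, 2 burn out
  TTF.FT
  TTTFFT
  TTTF.F
  TTTT.T
  .TTTTT
  TTTTTT
Step 2: 7 trees catch fire, 6 burn out
  TF...F
  TTF..F
  TTF...
  TTTF.F
  .TTTTT
  TTTTTT
Step 3: 6 trees catch fire, 7 burn out
  F.....
  TF....
  TF....
  TTF...
  .TTFTF
  TTTTTT
Step 4: 7 trees catch fire, 6 burn out
  ......
  F.....
  F.....
  TF....
  .TF.F.
  TTTFTF
Step 5: 4 trees catch fire, 7 burn out
  ......
  ......
  ......
  F.....
  .F....
  TTF.F.

......
......
......
F.....
.F....
TTF.F.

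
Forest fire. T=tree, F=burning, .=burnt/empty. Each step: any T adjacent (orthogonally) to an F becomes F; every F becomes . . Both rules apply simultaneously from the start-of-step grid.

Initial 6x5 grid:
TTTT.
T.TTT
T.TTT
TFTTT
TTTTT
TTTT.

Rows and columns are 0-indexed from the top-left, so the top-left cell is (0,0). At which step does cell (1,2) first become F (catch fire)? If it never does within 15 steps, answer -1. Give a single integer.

Step 1: cell (1,2)='T' (+3 fires, +1 burnt)
Step 2: cell (1,2)='T' (+6 fires, +3 burnt)
Step 3: cell (1,2)='F' (+7 fires, +6 burnt)
  -> target ignites at step 3
Step 4: cell (1,2)='.' (+6 fires, +7 burnt)
Step 5: cell (1,2)='.' (+3 fires, +6 burnt)
Step 6: cell (1,2)='.' (+0 fires, +3 burnt)
  fire out at step 6

3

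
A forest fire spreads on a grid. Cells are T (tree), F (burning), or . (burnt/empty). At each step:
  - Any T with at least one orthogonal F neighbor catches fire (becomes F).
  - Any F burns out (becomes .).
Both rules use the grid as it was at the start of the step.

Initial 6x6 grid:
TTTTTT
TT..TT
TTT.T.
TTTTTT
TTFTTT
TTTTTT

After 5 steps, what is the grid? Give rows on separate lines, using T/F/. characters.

Step 1: 4 trees catch fire, 1 burn out
  TTTTTT
  TT..TT
  TTT.T.
  TTFTTT
  TF.FTT
  TTFTTT
Step 2: 7 trees catch fire, 4 burn out
  TTTTTT
  TT..TT
  TTF.T.
  TF.FTT
  F...FT
  TF.FTT
Step 3: 6 trees catch fire, 7 burn out
  TTTTTT
  TT..TT
  TF..T.
  F...FT
  .....F
  F...FT
Step 4: 5 trees catch fire, 6 burn out
  TTTTTT
  TF..TT
  F...F.
  .....F
  ......
  .....F
Step 5: 3 trees catch fire, 5 burn out
  TFTTTT
  F...FT
  ......
  ......
  ......
  ......

TFTTTT
F...FT
......
......
......
......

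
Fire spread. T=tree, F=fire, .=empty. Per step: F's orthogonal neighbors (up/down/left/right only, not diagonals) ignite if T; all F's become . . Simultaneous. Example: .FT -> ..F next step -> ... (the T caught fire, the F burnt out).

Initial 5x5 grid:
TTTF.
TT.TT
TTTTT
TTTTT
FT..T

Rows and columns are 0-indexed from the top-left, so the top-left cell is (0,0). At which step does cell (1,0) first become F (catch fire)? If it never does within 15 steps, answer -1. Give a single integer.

Step 1: cell (1,0)='T' (+4 fires, +2 burnt)
Step 2: cell (1,0)='T' (+5 fires, +4 burnt)
Step 3: cell (1,0)='F' (+8 fires, +5 burnt)
  -> target ignites at step 3
Step 4: cell (1,0)='.' (+1 fires, +8 burnt)
Step 5: cell (1,0)='.' (+1 fires, +1 burnt)
Step 6: cell (1,0)='.' (+0 fires, +1 burnt)
  fire out at step 6

3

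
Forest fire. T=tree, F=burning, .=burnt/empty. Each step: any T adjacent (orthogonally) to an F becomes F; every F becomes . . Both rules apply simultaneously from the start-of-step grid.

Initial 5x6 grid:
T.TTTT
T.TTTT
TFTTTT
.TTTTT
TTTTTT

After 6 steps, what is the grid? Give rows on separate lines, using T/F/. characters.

Step 1: 3 trees catch fire, 1 burn out
  T.TTTT
  T.TTTT
  F.FTTT
  .FTTTT
  TTTTTT
Step 2: 5 trees catch fire, 3 burn out
  T.TTTT
  F.FTTT
  ...FTT
  ..FTTT
  TFTTTT
Step 3: 7 trees catch fire, 5 burn out
  F.FTTT
  ...FTT
  ....FT
  ...FTT
  F.FTTT
Step 4: 5 trees catch fire, 7 burn out
  ...FTT
  ....FT
  .....F
  ....FT
  ...FTT
Step 5: 4 trees catch fire, 5 burn out
  ....FT
  .....F
  ......
  .....F
  ....FT
Step 6: 2 trees catch fire, 4 burn out
  .....F
  ......
  ......
  ......
  .....F

.....F
......
......
......
.....F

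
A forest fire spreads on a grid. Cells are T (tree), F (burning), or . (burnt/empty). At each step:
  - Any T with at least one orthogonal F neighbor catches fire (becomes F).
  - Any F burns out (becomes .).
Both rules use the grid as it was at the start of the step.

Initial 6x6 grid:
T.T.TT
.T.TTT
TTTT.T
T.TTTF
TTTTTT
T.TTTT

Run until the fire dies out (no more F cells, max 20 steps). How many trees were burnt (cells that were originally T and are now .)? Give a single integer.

Step 1: +3 fires, +1 burnt (F count now 3)
Step 2: +4 fires, +3 burnt (F count now 4)
Step 3: +6 fires, +4 burnt (F count now 6)
Step 4: +5 fires, +6 burnt (F count now 5)
Step 5: +3 fires, +5 burnt (F count now 3)
Step 6: +3 fires, +3 burnt (F count now 3)
Step 7: +2 fires, +3 burnt (F count now 2)
Step 8: +0 fires, +2 burnt (F count now 0)
Fire out after step 8
Initially T: 28, now '.': 34
Total burnt (originally-T cells now '.'): 26

Answer: 26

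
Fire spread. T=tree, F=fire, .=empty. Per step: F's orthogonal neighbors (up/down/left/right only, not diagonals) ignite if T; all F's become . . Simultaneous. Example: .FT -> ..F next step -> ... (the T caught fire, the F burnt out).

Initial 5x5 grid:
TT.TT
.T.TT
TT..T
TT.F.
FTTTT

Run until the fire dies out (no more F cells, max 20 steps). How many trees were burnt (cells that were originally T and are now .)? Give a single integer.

Step 1: +3 fires, +2 burnt (F count now 3)
Step 2: +4 fires, +3 burnt (F count now 4)
Step 3: +1 fires, +4 burnt (F count now 1)
Step 4: +1 fires, +1 burnt (F count now 1)
Step 5: +1 fires, +1 burnt (F count now 1)
Step 6: +1 fires, +1 burnt (F count now 1)
Step 7: +0 fires, +1 burnt (F count now 0)
Fire out after step 7
Initially T: 16, now '.': 20
Total burnt (originally-T cells now '.'): 11

Answer: 11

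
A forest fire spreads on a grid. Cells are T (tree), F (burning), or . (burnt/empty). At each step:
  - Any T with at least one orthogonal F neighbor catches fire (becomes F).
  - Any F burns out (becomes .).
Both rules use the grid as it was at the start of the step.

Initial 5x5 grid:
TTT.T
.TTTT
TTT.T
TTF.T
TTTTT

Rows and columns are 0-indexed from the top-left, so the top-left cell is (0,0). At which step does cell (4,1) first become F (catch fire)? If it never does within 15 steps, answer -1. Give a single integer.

Step 1: cell (4,1)='T' (+3 fires, +1 burnt)
Step 2: cell (4,1)='F' (+5 fires, +3 burnt)
  -> target ignites at step 2
Step 3: cell (4,1)='.' (+6 fires, +5 burnt)
Step 4: cell (4,1)='.' (+3 fires, +6 burnt)
Step 5: cell (4,1)='.' (+3 fires, +3 burnt)
Step 6: cell (4,1)='.' (+0 fires, +3 burnt)
  fire out at step 6

2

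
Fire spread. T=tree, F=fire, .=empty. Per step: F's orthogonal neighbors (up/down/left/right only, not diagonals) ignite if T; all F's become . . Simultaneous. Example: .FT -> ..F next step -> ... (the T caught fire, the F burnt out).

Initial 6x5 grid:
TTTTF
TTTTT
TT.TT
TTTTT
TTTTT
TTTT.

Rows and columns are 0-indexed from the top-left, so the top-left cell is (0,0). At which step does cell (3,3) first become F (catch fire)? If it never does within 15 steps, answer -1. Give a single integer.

Step 1: cell (3,3)='T' (+2 fires, +1 burnt)
Step 2: cell (3,3)='T' (+3 fires, +2 burnt)
Step 3: cell (3,3)='T' (+4 fires, +3 burnt)
Step 4: cell (3,3)='F' (+4 fires, +4 burnt)
  -> target ignites at step 4
Step 5: cell (3,3)='.' (+4 fires, +4 burnt)
Step 6: cell (3,3)='.' (+4 fires, +4 burnt)
Step 7: cell (3,3)='.' (+3 fires, +4 burnt)
Step 8: cell (3,3)='.' (+2 fires, +3 burnt)
Step 9: cell (3,3)='.' (+1 fires, +2 burnt)
Step 10: cell (3,3)='.' (+0 fires, +1 burnt)
  fire out at step 10

4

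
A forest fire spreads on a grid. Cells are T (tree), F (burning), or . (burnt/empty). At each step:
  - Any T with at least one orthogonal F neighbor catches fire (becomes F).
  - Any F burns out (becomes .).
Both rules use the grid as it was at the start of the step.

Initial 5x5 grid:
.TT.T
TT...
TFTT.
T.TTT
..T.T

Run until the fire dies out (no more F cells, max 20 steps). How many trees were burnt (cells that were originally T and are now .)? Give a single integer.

Answer: 13

Derivation:
Step 1: +3 fires, +1 burnt (F count now 3)
Step 2: +5 fires, +3 burnt (F count now 5)
Step 3: +3 fires, +5 burnt (F count now 3)
Step 4: +1 fires, +3 burnt (F count now 1)
Step 5: +1 fires, +1 burnt (F count now 1)
Step 6: +0 fires, +1 burnt (F count now 0)
Fire out after step 6
Initially T: 14, now '.': 24
Total burnt (originally-T cells now '.'): 13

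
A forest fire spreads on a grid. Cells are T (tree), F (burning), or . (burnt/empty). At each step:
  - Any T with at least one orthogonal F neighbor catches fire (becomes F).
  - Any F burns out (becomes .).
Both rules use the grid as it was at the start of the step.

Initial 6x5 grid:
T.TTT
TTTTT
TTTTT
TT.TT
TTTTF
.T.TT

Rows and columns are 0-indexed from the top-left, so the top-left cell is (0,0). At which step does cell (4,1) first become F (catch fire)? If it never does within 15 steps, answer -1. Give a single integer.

Step 1: cell (4,1)='T' (+3 fires, +1 burnt)
Step 2: cell (4,1)='T' (+4 fires, +3 burnt)
Step 3: cell (4,1)='F' (+3 fires, +4 burnt)
  -> target ignites at step 3
Step 4: cell (4,1)='.' (+6 fires, +3 burnt)
Step 5: cell (4,1)='.' (+4 fires, +6 burnt)
Step 6: cell (4,1)='.' (+3 fires, +4 burnt)
Step 7: cell (4,1)='.' (+1 fires, +3 burnt)
Step 8: cell (4,1)='.' (+1 fires, +1 burnt)
Step 9: cell (4,1)='.' (+0 fires, +1 burnt)
  fire out at step 9

3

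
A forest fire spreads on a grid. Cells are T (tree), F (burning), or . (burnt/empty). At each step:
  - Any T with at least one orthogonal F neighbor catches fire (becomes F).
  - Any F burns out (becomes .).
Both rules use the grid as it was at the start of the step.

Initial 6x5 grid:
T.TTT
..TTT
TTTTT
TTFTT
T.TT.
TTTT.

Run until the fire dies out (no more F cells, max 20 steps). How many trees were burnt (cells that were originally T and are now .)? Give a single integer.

Step 1: +4 fires, +1 burnt (F count now 4)
Step 2: +7 fires, +4 burnt (F count now 7)
Step 3: +7 fires, +7 burnt (F count now 7)
Step 4: +3 fires, +7 burnt (F count now 3)
Step 5: +1 fires, +3 burnt (F count now 1)
Step 6: +0 fires, +1 burnt (F count now 0)
Fire out after step 6
Initially T: 23, now '.': 29
Total burnt (originally-T cells now '.'): 22

Answer: 22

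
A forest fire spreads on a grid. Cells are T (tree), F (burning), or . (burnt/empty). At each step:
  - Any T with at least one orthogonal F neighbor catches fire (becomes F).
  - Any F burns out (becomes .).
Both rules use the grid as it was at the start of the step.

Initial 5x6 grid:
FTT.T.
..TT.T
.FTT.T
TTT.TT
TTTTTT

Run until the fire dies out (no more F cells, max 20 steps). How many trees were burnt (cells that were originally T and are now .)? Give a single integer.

Step 1: +3 fires, +2 burnt (F count now 3)
Step 2: +6 fires, +3 burnt (F count now 6)
Step 3: +3 fires, +6 burnt (F count now 3)
Step 4: +1 fires, +3 burnt (F count now 1)
Step 5: +1 fires, +1 burnt (F count now 1)
Step 6: +2 fires, +1 burnt (F count now 2)
Step 7: +1 fires, +2 burnt (F count now 1)
Step 8: +1 fires, +1 burnt (F count now 1)
Step 9: +1 fires, +1 burnt (F count now 1)
Step 10: +0 fires, +1 burnt (F count now 0)
Fire out after step 10
Initially T: 20, now '.': 29
Total burnt (originally-T cells now '.'): 19

Answer: 19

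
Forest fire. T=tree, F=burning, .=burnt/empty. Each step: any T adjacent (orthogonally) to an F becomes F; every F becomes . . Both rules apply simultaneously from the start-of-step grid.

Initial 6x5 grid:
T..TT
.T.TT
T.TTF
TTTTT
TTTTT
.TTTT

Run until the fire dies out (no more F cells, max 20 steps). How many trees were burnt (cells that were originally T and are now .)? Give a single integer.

Answer: 21

Derivation:
Step 1: +3 fires, +1 burnt (F count now 3)
Step 2: +5 fires, +3 burnt (F count now 5)
Step 3: +4 fires, +5 burnt (F count now 4)
Step 4: +3 fires, +4 burnt (F count now 3)
Step 5: +3 fires, +3 burnt (F count now 3)
Step 6: +3 fires, +3 burnt (F count now 3)
Step 7: +0 fires, +3 burnt (F count now 0)
Fire out after step 7
Initially T: 23, now '.': 28
Total burnt (originally-T cells now '.'): 21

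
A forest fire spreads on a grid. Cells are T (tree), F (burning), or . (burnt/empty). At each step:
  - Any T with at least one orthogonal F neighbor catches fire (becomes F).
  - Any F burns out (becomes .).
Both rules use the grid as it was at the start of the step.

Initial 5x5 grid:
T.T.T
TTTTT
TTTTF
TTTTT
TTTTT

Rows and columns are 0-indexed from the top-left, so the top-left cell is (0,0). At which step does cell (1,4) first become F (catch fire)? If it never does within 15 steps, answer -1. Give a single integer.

Step 1: cell (1,4)='F' (+3 fires, +1 burnt)
  -> target ignites at step 1
Step 2: cell (1,4)='.' (+5 fires, +3 burnt)
Step 3: cell (1,4)='.' (+4 fires, +5 burnt)
Step 4: cell (1,4)='.' (+5 fires, +4 burnt)
Step 5: cell (1,4)='.' (+3 fires, +5 burnt)
Step 6: cell (1,4)='.' (+2 fires, +3 burnt)
Step 7: cell (1,4)='.' (+0 fires, +2 burnt)
  fire out at step 7

1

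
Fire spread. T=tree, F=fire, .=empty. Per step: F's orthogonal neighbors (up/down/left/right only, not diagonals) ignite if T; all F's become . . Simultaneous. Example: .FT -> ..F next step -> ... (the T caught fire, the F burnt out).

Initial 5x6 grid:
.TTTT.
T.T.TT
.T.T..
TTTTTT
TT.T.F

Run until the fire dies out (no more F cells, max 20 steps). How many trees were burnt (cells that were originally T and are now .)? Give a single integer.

Answer: 11

Derivation:
Step 1: +1 fires, +1 burnt (F count now 1)
Step 2: +1 fires, +1 burnt (F count now 1)
Step 3: +1 fires, +1 burnt (F count now 1)
Step 4: +3 fires, +1 burnt (F count now 3)
Step 5: +1 fires, +3 burnt (F count now 1)
Step 6: +3 fires, +1 burnt (F count now 3)
Step 7: +1 fires, +3 burnt (F count now 1)
Step 8: +0 fires, +1 burnt (F count now 0)
Fire out after step 8
Initially T: 19, now '.': 22
Total burnt (originally-T cells now '.'): 11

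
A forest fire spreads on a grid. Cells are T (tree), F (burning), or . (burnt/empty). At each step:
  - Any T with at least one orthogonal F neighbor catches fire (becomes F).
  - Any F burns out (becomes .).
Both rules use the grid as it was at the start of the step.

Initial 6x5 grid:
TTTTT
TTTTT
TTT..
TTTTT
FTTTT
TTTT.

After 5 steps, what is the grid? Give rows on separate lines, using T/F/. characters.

Step 1: 3 trees catch fire, 1 burn out
  TTTTT
  TTTTT
  TTT..
  FTTTT
  .FTTT
  FTTT.
Step 2: 4 trees catch fire, 3 burn out
  TTTTT
  TTTTT
  FTT..
  .FTTT
  ..FTT
  .FTT.
Step 3: 5 trees catch fire, 4 burn out
  TTTTT
  FTTTT
  .FT..
  ..FTT
  ...FT
  ..FT.
Step 4: 6 trees catch fire, 5 burn out
  FTTTT
  .FTTT
  ..F..
  ...FT
  ....F
  ...F.
Step 5: 3 trees catch fire, 6 burn out
  .FTTT
  ..FTT
  .....
  ....F
  .....
  .....

.FTTT
..FTT
.....
....F
.....
.....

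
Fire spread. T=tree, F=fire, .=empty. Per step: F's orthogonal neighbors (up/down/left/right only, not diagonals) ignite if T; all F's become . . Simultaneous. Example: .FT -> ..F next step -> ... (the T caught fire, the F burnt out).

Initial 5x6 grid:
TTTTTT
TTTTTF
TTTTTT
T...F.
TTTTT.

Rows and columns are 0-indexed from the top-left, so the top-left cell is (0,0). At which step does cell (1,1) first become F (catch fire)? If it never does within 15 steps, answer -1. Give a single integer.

Step 1: cell (1,1)='T' (+5 fires, +2 burnt)
Step 2: cell (1,1)='T' (+4 fires, +5 burnt)
Step 3: cell (1,1)='T' (+4 fires, +4 burnt)
Step 4: cell (1,1)='F' (+4 fires, +4 burnt)
  -> target ignites at step 4
Step 5: cell (1,1)='.' (+4 fires, +4 burnt)
Step 6: cell (1,1)='.' (+2 fires, +4 burnt)
Step 7: cell (1,1)='.' (+0 fires, +2 burnt)
  fire out at step 7

4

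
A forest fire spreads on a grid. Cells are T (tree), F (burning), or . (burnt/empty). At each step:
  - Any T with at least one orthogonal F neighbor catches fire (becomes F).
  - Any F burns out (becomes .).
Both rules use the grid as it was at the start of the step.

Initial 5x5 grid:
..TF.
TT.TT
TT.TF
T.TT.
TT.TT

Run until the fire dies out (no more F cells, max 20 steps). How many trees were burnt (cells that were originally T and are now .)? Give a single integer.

Answer: 8

Derivation:
Step 1: +4 fires, +2 burnt (F count now 4)
Step 2: +1 fires, +4 burnt (F count now 1)
Step 3: +2 fires, +1 burnt (F count now 2)
Step 4: +1 fires, +2 burnt (F count now 1)
Step 5: +0 fires, +1 burnt (F count now 0)
Fire out after step 5
Initially T: 15, now '.': 18
Total burnt (originally-T cells now '.'): 8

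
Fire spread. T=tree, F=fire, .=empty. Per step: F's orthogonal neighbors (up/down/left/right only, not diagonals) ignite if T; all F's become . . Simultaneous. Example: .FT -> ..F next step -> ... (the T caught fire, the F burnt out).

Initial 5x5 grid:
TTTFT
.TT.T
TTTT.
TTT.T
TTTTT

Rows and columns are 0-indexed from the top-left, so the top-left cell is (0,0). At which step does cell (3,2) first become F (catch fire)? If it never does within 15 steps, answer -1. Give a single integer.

Step 1: cell (3,2)='T' (+2 fires, +1 burnt)
Step 2: cell (3,2)='T' (+3 fires, +2 burnt)
Step 3: cell (3,2)='T' (+3 fires, +3 burnt)
Step 4: cell (3,2)='F' (+3 fires, +3 burnt)
  -> target ignites at step 4
Step 5: cell (3,2)='.' (+3 fires, +3 burnt)
Step 6: cell (3,2)='.' (+3 fires, +3 burnt)
Step 7: cell (3,2)='.' (+2 fires, +3 burnt)
Step 8: cell (3,2)='.' (+1 fires, +2 burnt)
Step 9: cell (3,2)='.' (+0 fires, +1 burnt)
  fire out at step 9

4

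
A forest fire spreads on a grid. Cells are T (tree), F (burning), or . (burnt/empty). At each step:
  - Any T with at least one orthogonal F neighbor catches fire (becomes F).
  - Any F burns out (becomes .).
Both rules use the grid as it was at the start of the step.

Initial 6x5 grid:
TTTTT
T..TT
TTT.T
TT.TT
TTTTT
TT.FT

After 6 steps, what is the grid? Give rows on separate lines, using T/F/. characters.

Step 1: 2 trees catch fire, 1 burn out
  TTTTT
  T..TT
  TTT.T
  TT.TT
  TTTFT
  TT..F
Step 2: 3 trees catch fire, 2 burn out
  TTTTT
  T..TT
  TTT.T
  TT.FT
  TTF.F
  TT...
Step 3: 2 trees catch fire, 3 burn out
  TTTTT
  T..TT
  TTT.T
  TT..F
  TF...
  TT...
Step 4: 4 trees catch fire, 2 burn out
  TTTTT
  T..TT
  TTT.F
  TF...
  F....
  TF...
Step 5: 4 trees catch fire, 4 burn out
  TTTTT
  T..TF
  TFT..
  F....
  .....
  F....
Step 6: 4 trees catch fire, 4 burn out
  TTTTF
  T..F.
  F.F..
  .....
  .....
  .....

TTTTF
T..F.
F.F..
.....
.....
.....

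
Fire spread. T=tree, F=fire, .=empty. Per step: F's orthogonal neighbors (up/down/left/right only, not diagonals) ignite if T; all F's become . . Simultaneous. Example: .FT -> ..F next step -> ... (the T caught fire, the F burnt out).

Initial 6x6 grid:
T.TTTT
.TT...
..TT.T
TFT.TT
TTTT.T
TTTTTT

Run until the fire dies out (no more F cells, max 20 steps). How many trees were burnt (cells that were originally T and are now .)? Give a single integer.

Step 1: +3 fires, +1 burnt (F count now 3)
Step 2: +4 fires, +3 burnt (F count now 4)
Step 3: +5 fires, +4 burnt (F count now 5)
Step 4: +3 fires, +5 burnt (F count now 3)
Step 5: +2 fires, +3 burnt (F count now 2)
Step 6: +2 fires, +2 burnt (F count now 2)
Step 7: +2 fires, +2 burnt (F count now 2)
Step 8: +1 fires, +2 burnt (F count now 1)
Step 9: +2 fires, +1 burnt (F count now 2)
Step 10: +0 fires, +2 burnt (F count now 0)
Fire out after step 10
Initially T: 25, now '.': 35
Total burnt (originally-T cells now '.'): 24

Answer: 24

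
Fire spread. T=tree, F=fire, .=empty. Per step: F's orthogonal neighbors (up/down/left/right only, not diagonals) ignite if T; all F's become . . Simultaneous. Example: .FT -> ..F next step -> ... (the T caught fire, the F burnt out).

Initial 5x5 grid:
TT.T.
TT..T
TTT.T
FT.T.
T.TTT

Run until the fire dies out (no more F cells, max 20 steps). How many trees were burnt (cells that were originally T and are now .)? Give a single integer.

Step 1: +3 fires, +1 burnt (F count now 3)
Step 2: +2 fires, +3 burnt (F count now 2)
Step 3: +3 fires, +2 burnt (F count now 3)
Step 4: +1 fires, +3 burnt (F count now 1)
Step 5: +0 fires, +1 burnt (F count now 0)
Fire out after step 5
Initially T: 16, now '.': 18
Total burnt (originally-T cells now '.'): 9

Answer: 9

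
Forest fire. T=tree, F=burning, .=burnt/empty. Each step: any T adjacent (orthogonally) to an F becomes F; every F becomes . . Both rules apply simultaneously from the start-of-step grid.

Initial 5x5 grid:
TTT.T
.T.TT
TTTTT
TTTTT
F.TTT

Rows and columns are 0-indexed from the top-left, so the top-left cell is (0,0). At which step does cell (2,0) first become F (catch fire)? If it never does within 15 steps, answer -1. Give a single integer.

Step 1: cell (2,0)='T' (+1 fires, +1 burnt)
Step 2: cell (2,0)='F' (+2 fires, +1 burnt)
  -> target ignites at step 2
Step 3: cell (2,0)='.' (+2 fires, +2 burnt)
Step 4: cell (2,0)='.' (+4 fires, +2 burnt)
Step 5: cell (2,0)='.' (+4 fires, +4 burnt)
Step 6: cell (2,0)='.' (+5 fires, +4 burnt)
Step 7: cell (2,0)='.' (+1 fires, +5 burnt)
Step 8: cell (2,0)='.' (+1 fires, +1 burnt)
Step 9: cell (2,0)='.' (+0 fires, +1 burnt)
  fire out at step 9

2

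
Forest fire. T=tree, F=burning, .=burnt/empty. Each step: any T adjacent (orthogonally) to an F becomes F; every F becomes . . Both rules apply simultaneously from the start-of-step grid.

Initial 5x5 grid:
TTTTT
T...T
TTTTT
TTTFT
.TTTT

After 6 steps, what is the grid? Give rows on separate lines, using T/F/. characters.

Step 1: 4 trees catch fire, 1 burn out
  TTTTT
  T...T
  TTTFT
  TTF.F
  .TTFT
Step 2: 5 trees catch fire, 4 burn out
  TTTTT
  T...T
  TTF.F
  TF...
  .TF.F
Step 3: 4 trees catch fire, 5 burn out
  TTTTT
  T...F
  TF...
  F....
  .F...
Step 4: 2 trees catch fire, 4 burn out
  TTTTF
  T....
  F....
  .....
  .....
Step 5: 2 trees catch fire, 2 burn out
  TTTF.
  F....
  .....
  .....
  .....
Step 6: 2 trees catch fire, 2 burn out
  FTF..
  .....
  .....
  .....
  .....

FTF..
.....
.....
.....
.....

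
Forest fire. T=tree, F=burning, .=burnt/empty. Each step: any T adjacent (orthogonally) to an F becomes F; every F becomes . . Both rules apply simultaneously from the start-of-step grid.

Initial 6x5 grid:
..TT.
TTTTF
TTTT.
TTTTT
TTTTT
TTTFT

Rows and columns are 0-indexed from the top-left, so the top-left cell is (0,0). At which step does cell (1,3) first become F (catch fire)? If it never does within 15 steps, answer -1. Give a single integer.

Step 1: cell (1,3)='F' (+4 fires, +2 burnt)
  -> target ignites at step 1
Step 2: cell (1,3)='.' (+7 fires, +4 burnt)
Step 3: cell (1,3)='.' (+7 fires, +7 burnt)
Step 4: cell (1,3)='.' (+4 fires, +7 burnt)
Step 5: cell (1,3)='.' (+2 fires, +4 burnt)
Step 6: cell (1,3)='.' (+0 fires, +2 burnt)
  fire out at step 6

1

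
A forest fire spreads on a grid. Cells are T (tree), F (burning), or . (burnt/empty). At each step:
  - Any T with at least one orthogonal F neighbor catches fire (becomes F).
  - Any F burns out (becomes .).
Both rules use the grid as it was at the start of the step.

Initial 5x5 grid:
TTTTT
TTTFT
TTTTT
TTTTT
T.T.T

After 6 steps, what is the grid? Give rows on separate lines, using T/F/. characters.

Step 1: 4 trees catch fire, 1 burn out
  TTTFT
  TTF.F
  TTTFT
  TTTTT
  T.T.T
Step 2: 6 trees catch fire, 4 burn out
  TTF.F
  TF...
  TTF.F
  TTTFT
  T.T.T
Step 3: 5 trees catch fire, 6 burn out
  TF...
  F....
  TF...
  TTF.F
  T.T.T
Step 4: 5 trees catch fire, 5 burn out
  F....
  .....
  F....
  TF...
  T.F.F
Step 5: 1 trees catch fire, 5 burn out
  .....
  .....
  .....
  F....
  T....
Step 6: 1 trees catch fire, 1 burn out
  .....
  .....
  .....
  .....
  F....

.....
.....
.....
.....
F....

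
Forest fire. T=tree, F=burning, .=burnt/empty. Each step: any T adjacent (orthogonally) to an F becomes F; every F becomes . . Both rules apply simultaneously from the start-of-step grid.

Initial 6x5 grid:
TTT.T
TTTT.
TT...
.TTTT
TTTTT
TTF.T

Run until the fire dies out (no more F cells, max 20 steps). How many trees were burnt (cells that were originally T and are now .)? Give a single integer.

Answer: 21

Derivation:
Step 1: +2 fires, +1 burnt (F count now 2)
Step 2: +4 fires, +2 burnt (F count now 4)
Step 3: +4 fires, +4 burnt (F count now 4)
Step 4: +3 fires, +4 burnt (F count now 3)
Step 5: +2 fires, +3 burnt (F count now 2)
Step 6: +3 fires, +2 burnt (F count now 3)
Step 7: +3 fires, +3 burnt (F count now 3)
Step 8: +0 fires, +3 burnt (F count now 0)
Fire out after step 8
Initially T: 22, now '.': 29
Total burnt (originally-T cells now '.'): 21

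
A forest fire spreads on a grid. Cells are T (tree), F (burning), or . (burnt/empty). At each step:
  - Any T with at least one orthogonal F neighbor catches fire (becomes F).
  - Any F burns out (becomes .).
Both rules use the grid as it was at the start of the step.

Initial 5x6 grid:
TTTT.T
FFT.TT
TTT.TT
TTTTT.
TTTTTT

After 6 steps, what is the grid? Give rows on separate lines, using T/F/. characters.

Step 1: 5 trees catch fire, 2 burn out
  FFTT.T
  ..F.TT
  FFT.TT
  TTTTT.
  TTTTTT
Step 2: 4 trees catch fire, 5 burn out
  ..FT.T
  ....TT
  ..F.TT
  FFTTT.
  TTTTTT
Step 3: 4 trees catch fire, 4 burn out
  ...F.T
  ....TT
  ....TT
  ..FTT.
  FFTTTT
Step 4: 2 trees catch fire, 4 burn out
  .....T
  ....TT
  ....TT
  ...FT.
  ..FTTT
Step 5: 2 trees catch fire, 2 burn out
  .....T
  ....TT
  ....TT
  ....F.
  ...FTT
Step 6: 2 trees catch fire, 2 burn out
  .....T
  ....TT
  ....FT
  ......
  ....FT

.....T
....TT
....FT
......
....FT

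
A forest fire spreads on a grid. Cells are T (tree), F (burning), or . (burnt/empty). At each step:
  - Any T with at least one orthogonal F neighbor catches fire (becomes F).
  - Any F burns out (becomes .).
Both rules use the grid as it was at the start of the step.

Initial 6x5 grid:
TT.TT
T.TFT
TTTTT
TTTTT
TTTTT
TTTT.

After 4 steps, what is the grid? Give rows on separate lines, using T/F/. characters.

Step 1: 4 trees catch fire, 1 burn out
  TT.FT
  T.F.F
  TTTFT
  TTTTT
  TTTTT
  TTTT.
Step 2: 4 trees catch fire, 4 burn out
  TT..F
  T....
  TTF.F
  TTTFT
  TTTTT
  TTTT.
Step 3: 4 trees catch fire, 4 burn out
  TT...
  T....
  TF...
  TTF.F
  TTTFT
  TTTT.
Step 4: 5 trees catch fire, 4 burn out
  TT...
  T....
  F....
  TF...
  TTF.F
  TTTF.

TT...
T....
F....
TF...
TTF.F
TTTF.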